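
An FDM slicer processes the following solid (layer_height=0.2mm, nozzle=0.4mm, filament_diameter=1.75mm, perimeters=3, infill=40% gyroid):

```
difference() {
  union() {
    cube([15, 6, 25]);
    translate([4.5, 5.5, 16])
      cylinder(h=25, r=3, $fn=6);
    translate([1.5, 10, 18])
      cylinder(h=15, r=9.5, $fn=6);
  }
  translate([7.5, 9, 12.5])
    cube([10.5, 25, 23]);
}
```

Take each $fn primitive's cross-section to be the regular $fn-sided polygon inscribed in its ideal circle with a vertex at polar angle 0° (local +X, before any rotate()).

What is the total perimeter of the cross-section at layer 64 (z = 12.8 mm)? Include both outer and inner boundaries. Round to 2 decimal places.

42.00 mm

At z = 12.8 mm: the 15×6 cube contributes its full rectangle (perimeter 42.00 mm); the cylinder at (4.5, 5.5) is not intersected at this z (z outside [16, 41]); the cylinder at (1.5, 10) is not intersected at this z (z outside [18, 33]); Combining (union): only the 15×6 cube is present, so the union is just that shape — boundary = 42.00 mm; the 10.5×25 cube at (7.5, 9) contributes its full rectangle (perimeter 71.00 mm); Subtracting the remaining from the first: starting from the result so far, the 10.5×25 cube at (7.5, 9) misses the remaining region (no effect) — boundary = 42.00 mm. Overall, the cross-section is a single solid region. Total boundary length (outer) = 42.00 mm.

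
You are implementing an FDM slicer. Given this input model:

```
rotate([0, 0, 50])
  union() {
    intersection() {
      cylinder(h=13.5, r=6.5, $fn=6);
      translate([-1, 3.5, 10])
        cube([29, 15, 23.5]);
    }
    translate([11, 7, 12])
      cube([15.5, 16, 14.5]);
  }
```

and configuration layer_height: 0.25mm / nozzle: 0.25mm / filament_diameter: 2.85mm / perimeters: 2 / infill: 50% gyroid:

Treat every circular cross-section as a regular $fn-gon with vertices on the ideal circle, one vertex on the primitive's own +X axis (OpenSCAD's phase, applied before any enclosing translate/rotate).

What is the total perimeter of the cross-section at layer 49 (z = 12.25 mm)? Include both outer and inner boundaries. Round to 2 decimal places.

77.32 mm

At z = 12.25 mm: the cylinder: section is a regular 6-gon, circumradius r=6.5 (perimeter = 2·6·6.500·sin(180°/6) = 39.00 mm); the 29×15 cube at (-1, 3.5) contributes its full rectangle (perimeter 88.00 mm); Keeping only the common overlap: the 29×15 cube at (-1, 3.5) partially overlaps the r=6.5 cylinder; clipping to the common part keeps 10.36 mm² — boundary = 14.32 mm; the 15.5×16 cube at (11, 7) contributes its full rectangle (perimeter 63.00 mm); Merging all regions: the 2 present regions are separate (no shared area or edge), so areas and boundary lengths simply add and each stays a separate island — boundary = 77.32 mm; (rotated 50° about Z; rotation is an isometry so areas/perimeters/island counts are preserved). Overall, the cross-section has 2 separate islands. Total boundary length (outer) = 77.32 mm.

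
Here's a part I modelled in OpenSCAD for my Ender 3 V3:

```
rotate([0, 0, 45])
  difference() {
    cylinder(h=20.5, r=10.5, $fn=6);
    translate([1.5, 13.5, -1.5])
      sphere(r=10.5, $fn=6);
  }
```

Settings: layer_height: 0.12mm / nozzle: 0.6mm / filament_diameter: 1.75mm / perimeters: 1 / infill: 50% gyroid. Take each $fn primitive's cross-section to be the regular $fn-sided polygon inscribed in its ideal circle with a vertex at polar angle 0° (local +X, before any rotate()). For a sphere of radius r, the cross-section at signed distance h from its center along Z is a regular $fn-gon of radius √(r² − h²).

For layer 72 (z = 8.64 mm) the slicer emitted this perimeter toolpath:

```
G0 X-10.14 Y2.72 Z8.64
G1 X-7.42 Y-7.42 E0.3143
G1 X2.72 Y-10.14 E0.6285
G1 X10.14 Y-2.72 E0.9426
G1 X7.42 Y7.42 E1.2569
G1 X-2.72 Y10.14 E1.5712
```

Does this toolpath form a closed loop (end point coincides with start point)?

Start point (G0): (-10.14, 2.72). End point (last G1): the path does not return to the start — open.

no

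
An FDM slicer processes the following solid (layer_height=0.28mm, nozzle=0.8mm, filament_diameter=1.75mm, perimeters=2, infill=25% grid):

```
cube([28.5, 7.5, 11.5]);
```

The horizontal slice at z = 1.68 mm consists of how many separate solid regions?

At z = 1.68 mm: the cube (footprint 28.5×7.5) is included at this height. The result has 1 disconnected region.

1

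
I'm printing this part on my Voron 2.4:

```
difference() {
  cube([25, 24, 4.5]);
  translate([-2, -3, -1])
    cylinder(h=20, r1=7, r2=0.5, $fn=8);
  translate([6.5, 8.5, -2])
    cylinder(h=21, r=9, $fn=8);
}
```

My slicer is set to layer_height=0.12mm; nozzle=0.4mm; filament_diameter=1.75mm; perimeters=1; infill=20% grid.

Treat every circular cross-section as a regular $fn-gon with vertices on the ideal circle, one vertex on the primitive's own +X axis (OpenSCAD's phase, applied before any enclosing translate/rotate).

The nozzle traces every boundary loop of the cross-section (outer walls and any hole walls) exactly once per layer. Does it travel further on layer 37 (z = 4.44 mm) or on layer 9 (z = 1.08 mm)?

Layer 37 (z = 4.44): the cube is present — its section is the full 25×24 rectangle (perimeter 98.00 mm); the cone at (-2, -3) contributes a regular 8-gon of circumradius 5.232 (interpolated between r1=7 and r2=0.5 at t=0.272) (perimeter = 2·8·5.232·sin(180°/8) = 32.04 mm); the cylinder at (6.5, 8.5): section is a regular 8-gon, circumradius r=9 (perimeter = 2·8·9.000·sin(180°/8) = 55.11 mm); After the difference (first − rest): starting from the 25×24 cube, the cone at (-2, -3) partially overlaps it — only the 1.89 mm² overlap (of its 77.42 mm²) is removed, clipping the outline; the r=9 cylinder at (6.5, 8.5) partially overlaps it — only the 213.41 mm² overlap (of its 229.10 mm²) is removed, clipping the outline — boundary = 122.15 mm. So its perimeter = 122.15 mm. Layer 9 (z = 1.08): the cube is present — its section is the full 25×24 rectangle (perimeter 98.00 mm); the cone at (-2, -3): at t=0.104 of its height the radius interpolates to r₁+(r₂−r₁)t = 6.324, giving a regular 8-gon of that circumradius (perimeter = 2·8·6.324·sin(180°/8) = 38.72 mm); the cylinder at (6.5, 8.5): section is a regular 8-gon, circumradius r=9 (perimeter = 2·8·9.000·sin(180°/8) = 55.11 mm); Taking the first minus the rest: starting from the 25×24 cube, the cone at (-2, -3) partially overlaps it — only the 5.35 mm² overlap (of its 113.12 mm²) is removed, clipping the outline; the r=9 cylinder at (6.5, 8.5) partially overlaps it — only the 212.66 mm² overlap (of its 229.10 mm²) is removed, clipping the outline — boundary = 115.55 mm. So its perimeter = 115.55 mm. Layer 37 is larger (122.15 vs 115.55 mm).

layer 37 (z = 4.44 mm)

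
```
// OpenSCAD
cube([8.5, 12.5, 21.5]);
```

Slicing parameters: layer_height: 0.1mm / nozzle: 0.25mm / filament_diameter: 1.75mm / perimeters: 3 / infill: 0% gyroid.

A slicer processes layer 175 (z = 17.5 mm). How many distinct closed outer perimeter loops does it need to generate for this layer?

At z = 17.5 mm: the cube (footprint 8.5×12.5) is included at this height. The result has 1 disconnected region.

1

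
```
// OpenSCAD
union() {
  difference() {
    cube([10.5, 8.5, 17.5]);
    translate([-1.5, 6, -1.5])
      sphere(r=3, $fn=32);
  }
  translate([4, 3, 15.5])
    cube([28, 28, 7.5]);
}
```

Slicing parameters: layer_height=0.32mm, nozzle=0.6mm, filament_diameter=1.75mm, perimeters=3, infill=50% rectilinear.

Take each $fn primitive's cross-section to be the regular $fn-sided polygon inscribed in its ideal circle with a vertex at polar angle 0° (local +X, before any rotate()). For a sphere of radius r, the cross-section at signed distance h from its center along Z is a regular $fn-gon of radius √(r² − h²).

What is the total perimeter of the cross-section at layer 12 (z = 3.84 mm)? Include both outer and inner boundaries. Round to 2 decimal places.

38.00 mm

At z = 3.84 mm: the 10.5×8.5 cube contributes its full rectangle (perimeter 38.00 mm); the sphere at (-1.5, 6) does not reach this height (|z−center|=5.340 > r=3); After the difference (first − rest): none of the subtracted shapes is present at this height, so the 10.5×8.5 cube is unchanged — boundary = 38.00 mm; the cube at (4, 3) is absent (z outside [15.5, 23]); Merging all regions: only that combined region is present, so the union is just that shape — boundary = 38.00 mm. Overall, the cross-section is a single solid region. Total boundary length (outer) = 38.00 mm.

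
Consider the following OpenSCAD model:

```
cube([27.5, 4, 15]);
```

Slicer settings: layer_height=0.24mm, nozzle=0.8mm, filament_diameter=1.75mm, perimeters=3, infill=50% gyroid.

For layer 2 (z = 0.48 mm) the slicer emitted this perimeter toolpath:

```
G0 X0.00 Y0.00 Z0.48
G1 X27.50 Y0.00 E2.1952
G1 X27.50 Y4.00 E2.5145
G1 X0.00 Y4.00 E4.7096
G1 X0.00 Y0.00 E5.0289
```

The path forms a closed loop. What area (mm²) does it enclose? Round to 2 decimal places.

110.00 mm²

Apply the shoelace formula to the sequence of (X, Y) vertices; enclosed area = 110.00 mm².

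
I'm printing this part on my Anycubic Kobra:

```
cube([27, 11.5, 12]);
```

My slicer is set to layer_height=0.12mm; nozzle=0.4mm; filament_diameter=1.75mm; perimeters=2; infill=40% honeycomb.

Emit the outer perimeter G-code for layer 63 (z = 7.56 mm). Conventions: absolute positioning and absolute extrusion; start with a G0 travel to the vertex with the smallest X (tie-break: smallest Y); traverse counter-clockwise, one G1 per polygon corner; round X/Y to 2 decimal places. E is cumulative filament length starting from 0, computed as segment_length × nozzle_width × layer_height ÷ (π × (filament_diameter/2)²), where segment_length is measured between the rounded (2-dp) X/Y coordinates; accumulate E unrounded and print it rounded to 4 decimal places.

G0 X0.00 Y0.00 Z7.56
G1 X27.00 Y0.00 E0.5388
G1 X27.00 Y11.50 E0.7683
G1 X0.00 Y11.50 E1.3071
G1 X0.00 Y0.00 E1.5366

At z = 7.56 mm: the cube (footprint 27×11.5) is included at this height. The outline is a single polygon with 4 vertices. Extrusion per mm of travel: 0.4 × 0.12 / (π × 0.875²) = 0.019956. Accumulating E over each segment gives final E = 1.5366.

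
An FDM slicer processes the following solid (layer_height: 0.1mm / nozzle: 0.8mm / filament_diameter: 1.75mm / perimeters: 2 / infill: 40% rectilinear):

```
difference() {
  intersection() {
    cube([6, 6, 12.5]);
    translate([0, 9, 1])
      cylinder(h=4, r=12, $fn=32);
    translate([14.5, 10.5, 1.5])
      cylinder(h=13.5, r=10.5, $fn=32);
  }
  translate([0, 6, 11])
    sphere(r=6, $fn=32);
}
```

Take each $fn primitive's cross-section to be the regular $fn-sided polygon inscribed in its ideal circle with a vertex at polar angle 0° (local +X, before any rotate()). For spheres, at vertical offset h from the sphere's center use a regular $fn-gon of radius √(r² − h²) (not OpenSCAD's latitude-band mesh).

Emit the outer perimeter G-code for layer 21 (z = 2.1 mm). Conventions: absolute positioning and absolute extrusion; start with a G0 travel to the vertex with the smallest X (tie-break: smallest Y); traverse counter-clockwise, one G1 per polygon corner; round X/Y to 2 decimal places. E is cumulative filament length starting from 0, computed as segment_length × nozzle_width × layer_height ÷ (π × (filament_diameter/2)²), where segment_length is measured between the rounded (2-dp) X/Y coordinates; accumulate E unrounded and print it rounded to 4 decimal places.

At z = 2.1 mm: the 6×6 cube contributes its full rectangle; the r=12 cylinder at (0, 9) contributes a regular 32-gon of circumradius 12; the r=10.5 cylinder at (14.5, 10.5) contributes a regular 32-gon of circumradius 10.5; After intersecting: the 6×6 cube lies inside the r=12 cylinder at (0, 9), so it is kept whole; the r=10.5 cylinder at (14.5, 10.5) partially overlaps the running intersection; clipping to the common part keeps 0.81 mm² — 1 connected region; the sphere at (0, 6) does not reach this height (|z−center|=8.900 > r=6); Subtracting the remaining from the first: none of the subtracted shapes is present at this height, so the result so far is unchanged — 1 connected region. The outline is a single polygon with 4 vertices. Extrusion per mm of travel: 0.8 × 0.1 / (π × 0.875²) = 0.033260. Accumulating E over each segment gives final E = 0.1470.

G0 X5.06 Y6.00 Z2.10
G1 X5.77 Y4.67 E0.0501
G1 X6.00 Y4.39 E0.0622
G1 X6.00 Y6.00 E0.1157
G1 X5.06 Y6.00 E0.1470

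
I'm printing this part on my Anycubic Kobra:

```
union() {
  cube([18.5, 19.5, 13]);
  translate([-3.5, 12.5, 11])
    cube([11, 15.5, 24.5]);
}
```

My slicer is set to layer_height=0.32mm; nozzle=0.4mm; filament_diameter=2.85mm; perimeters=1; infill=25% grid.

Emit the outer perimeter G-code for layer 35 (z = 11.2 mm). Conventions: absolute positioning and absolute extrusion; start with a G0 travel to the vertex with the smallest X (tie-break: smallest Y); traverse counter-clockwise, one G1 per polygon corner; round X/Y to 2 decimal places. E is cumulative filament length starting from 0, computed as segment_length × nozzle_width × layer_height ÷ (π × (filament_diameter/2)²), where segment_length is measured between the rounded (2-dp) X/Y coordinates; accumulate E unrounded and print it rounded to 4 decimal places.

At z = 11.2 mm: the cube (footprint 18.5×19.5) is included at this height; the cube at (-3.5, 12.5) (footprint 11×15.5) is included at this height; Combining (union): the regions partially overlap (shared area 52.50 mm²), so overlapping operands fuse into one piece — 1 connected region. The outline is a single polygon with 8 vertices. Extrusion per mm of travel: 0.4 × 0.32 / (π × 1.425²) = 0.020065. Accumulating E over each segment gives final E = 2.0065.

G0 X-3.50 Y12.50 Z11.20
G1 X0.00 Y12.50 E0.0702
G1 X0.00 Y0.00 E0.3210
G1 X18.50 Y0.00 E0.6922
G1 X18.50 Y19.50 E1.0835
G1 X7.50 Y19.50 E1.3042
G1 X7.50 Y28.00 E1.4747
G1 X-3.50 Y28.00 E1.6955
G1 X-3.50 Y12.50 E2.0065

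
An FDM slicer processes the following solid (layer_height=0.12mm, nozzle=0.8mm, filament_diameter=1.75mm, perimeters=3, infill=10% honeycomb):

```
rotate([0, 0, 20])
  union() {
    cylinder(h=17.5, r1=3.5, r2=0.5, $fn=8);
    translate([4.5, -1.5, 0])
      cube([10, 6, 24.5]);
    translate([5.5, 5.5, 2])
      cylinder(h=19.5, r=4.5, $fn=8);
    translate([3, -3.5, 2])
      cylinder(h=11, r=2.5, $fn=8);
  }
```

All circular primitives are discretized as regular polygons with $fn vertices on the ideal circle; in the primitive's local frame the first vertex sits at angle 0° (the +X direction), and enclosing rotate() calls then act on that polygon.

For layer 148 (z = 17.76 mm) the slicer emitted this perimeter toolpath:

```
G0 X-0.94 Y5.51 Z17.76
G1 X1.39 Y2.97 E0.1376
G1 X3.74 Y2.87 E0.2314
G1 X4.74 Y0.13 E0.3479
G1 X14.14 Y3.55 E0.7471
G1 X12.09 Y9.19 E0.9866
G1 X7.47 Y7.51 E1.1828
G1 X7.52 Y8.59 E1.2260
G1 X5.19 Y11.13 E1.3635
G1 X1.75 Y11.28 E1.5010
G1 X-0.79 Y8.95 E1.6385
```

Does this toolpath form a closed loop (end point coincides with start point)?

Start point (G0): (-0.94, 5.51). End point (last G1): the path does not return to the start — open.

no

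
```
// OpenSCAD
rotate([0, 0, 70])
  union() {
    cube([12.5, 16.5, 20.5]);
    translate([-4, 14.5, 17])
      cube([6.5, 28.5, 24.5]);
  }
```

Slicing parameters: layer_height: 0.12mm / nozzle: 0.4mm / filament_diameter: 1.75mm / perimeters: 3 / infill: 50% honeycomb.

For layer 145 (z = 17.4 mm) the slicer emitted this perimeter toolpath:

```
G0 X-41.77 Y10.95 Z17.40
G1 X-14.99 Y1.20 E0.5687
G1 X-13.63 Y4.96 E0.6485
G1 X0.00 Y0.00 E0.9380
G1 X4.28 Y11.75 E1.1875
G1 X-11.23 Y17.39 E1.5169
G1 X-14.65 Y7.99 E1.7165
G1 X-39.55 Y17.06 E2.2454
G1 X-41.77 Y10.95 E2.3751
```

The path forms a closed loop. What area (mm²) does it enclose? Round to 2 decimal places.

386.52 mm²

Apply the shoelace formula to the sequence of (X, Y) vertices; enclosed area = 386.52 mm².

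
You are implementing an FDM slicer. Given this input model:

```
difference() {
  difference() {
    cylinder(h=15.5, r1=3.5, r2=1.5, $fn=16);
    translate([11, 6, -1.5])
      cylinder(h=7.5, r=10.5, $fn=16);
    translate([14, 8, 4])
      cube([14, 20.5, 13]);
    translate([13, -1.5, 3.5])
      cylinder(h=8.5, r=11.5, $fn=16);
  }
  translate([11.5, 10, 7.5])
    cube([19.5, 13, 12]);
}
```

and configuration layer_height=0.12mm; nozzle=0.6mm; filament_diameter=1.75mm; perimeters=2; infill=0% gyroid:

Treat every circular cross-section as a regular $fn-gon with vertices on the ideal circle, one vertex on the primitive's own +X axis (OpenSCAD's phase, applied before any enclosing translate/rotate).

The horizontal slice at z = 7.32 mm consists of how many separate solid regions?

1

At z = 7.32 mm: the cone contributes a regular 16-gon of circumradius 2.555 (interpolated between r1=3.5 and r2=1.5 at t=0.472); the cylinder at (11, 6) does not reach this height (z outside [-1.5, 6]); the cube at (14, 8) (footprint 14×20.5) is included at this height; the r=11.5 cylinder at (13, -1.5) contributes a regular 16-gon of circumradius 11.5; Subtracting the remaining from the first: starting from the cone, the 14×20.5 cube at (14, 8) misses the remaining region (no effect); the r=11.5 cylinder at (13, -1.5) partially overlaps it — only the 1.83 mm² overlap (of its 404.88 mm²) is removed, clipping the outline — 1 connected region; the cube at (11.5, 10) does not reach this height (z outside [7.5, 19.5]); After the difference (first − rest): none of the subtracted shapes is present at this height, so the result so far is unchanged — 1 connected region. The result has 1 disconnected region.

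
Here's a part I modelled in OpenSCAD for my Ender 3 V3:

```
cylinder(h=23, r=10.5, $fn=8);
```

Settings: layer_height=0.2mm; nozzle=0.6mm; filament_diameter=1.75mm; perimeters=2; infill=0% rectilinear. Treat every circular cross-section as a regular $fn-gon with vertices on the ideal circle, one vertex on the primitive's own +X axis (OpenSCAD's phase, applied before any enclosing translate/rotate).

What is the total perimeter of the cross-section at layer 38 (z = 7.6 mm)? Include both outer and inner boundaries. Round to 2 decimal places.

64.29 mm

At z = 7.6 mm: the cylinder: section is a regular 8-gon, circumradius r=10.5 (perimeter = 2·8·10.500·sin(180°/8) = 64.29 mm). Overall, the cross-section is a single solid region. Total boundary length (outer) = 64.29 mm.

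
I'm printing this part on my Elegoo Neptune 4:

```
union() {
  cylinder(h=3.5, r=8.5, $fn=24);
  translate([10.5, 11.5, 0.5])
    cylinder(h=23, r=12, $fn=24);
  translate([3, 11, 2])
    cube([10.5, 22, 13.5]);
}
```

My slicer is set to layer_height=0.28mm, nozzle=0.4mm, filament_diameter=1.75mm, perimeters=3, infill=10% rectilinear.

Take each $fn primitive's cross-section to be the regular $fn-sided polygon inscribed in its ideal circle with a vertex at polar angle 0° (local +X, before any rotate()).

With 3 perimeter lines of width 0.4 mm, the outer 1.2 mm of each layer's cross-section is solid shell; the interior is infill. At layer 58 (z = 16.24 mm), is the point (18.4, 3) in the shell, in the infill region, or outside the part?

shell

At z = 16.24 mm: the cylinder is absent (z outside [0, 3.5]); the cylinder at (10.5, 11.5): section is a regular 24-gon, circumradius r=12; the cube at (3, 11) is absent (z outside [2, 15.5]); Merging all regions: only the r=12 cylinder at (10.5, 11.5) is present, so the union is just that shape — 1 connected region. Overall, the cross-section is a single solid region. The nearest boundary edge runs (16.50, 1.11)→(18.99, 3.01); distance from the point to it = 0.34 mm. The point is inside the cross-section, 0.34 mm from the nearest boundary — within the 1.2 mm shell band (3 × 0.4).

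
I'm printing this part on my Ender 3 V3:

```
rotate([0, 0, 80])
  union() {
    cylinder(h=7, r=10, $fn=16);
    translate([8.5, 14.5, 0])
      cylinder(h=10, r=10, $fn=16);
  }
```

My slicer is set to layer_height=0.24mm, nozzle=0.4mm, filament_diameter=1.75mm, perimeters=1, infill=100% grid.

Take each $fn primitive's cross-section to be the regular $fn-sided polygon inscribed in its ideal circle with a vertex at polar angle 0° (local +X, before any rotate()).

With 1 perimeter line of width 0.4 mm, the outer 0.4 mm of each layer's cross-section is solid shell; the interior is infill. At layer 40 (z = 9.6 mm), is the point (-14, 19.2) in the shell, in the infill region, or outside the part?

At z = 9.6 mm: the cylinder is not intersected at this z (z outside [0, 7]); the cylinder at (8.5, 14.5): section is a regular 16-gon, circumradius r=10; Merging all regions: only the r=10 cylinder at (8.5, 14.5) is present, so the union is just that shape — 1 connected region; (rotated 80° about Z; rotation is an isometry so areas/perimeters/island counts are preserved). Overall, the cross-section is a single solid region. Undo the 80° rotation: the query point maps to (16.477, 17.121) in the un-rotated model frame. The nearest boundary edge runs (18.50, 14.50)→(17.74, 18.33); distance from the point to it = 1.47 mm. The point is inside the cross-section and 1.47 mm from the nearest boundary — more than the 0.4 mm shell width (1 × 0.4), so it's in the infill interior.

infill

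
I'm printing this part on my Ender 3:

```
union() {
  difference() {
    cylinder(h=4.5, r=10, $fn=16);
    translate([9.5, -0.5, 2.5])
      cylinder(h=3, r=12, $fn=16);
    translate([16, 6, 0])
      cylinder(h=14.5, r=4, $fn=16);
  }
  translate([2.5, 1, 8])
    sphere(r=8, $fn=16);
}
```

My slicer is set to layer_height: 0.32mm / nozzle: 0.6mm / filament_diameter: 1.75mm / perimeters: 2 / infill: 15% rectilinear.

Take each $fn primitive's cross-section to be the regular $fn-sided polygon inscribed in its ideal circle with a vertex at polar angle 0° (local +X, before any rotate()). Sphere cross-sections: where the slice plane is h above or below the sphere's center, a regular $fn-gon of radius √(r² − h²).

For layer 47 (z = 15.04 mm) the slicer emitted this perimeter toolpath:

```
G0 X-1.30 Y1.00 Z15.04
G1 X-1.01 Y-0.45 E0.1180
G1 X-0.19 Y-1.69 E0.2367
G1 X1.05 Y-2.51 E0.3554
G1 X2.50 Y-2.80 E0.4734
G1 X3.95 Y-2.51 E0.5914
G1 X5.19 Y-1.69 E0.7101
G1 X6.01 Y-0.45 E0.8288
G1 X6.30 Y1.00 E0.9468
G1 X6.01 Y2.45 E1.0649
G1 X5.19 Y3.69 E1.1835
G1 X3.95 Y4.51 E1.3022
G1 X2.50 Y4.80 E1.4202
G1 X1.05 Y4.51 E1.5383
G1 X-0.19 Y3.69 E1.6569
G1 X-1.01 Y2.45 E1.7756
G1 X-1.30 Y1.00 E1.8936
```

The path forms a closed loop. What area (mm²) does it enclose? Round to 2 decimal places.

Apply the shoelace formula to the sequence of (X, Y) vertices; enclosed area = 44.21 mm².

44.21 mm²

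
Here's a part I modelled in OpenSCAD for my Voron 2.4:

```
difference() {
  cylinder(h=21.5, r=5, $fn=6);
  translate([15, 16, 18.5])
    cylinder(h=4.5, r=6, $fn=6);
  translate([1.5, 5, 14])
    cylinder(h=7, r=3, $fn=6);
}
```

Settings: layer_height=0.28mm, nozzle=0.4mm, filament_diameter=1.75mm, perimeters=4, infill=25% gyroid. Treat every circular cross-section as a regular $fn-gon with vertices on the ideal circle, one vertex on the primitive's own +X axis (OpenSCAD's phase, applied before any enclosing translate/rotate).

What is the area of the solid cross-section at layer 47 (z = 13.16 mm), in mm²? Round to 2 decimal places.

At z = 13.16 mm: the cylinder: section is a regular 6-gon, circumradius r=5 (area = (6/2)·5.000²·sin(360°/6) = 64.95 mm²); the cylinder at (15, 16) is not intersected at this z (z outside [18.5, 23]); the cylinder at (1.5, 5) is not intersected at this z (z outside [14, 21]); Taking the first minus the rest: none of the subtracted shapes is present at this height, so the r=5 cylinder is unchanged — area = 64.95 mm². Overall, the cross-section is a single solid region. Net area = 64.95 mm².

64.95 mm²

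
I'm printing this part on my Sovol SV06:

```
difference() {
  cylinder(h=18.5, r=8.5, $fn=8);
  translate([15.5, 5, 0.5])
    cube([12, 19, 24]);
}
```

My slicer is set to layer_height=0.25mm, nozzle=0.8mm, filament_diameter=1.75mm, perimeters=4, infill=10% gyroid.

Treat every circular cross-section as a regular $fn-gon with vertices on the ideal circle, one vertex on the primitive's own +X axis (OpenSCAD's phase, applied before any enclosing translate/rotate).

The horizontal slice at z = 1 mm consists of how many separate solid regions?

At z = 1 mm: the r=8.5 cylinder contributes a regular 8-gon of circumradius 8.5; the cube at (15.5, 5) is present — its section is the full 12×19 rectangle; Taking the first minus the rest: starting from the r=8.5 cylinder, the 12×19 cube at (15.5, 5) misses the remaining region (no effect) — 1 connected region. The result has 1 disconnected region.

1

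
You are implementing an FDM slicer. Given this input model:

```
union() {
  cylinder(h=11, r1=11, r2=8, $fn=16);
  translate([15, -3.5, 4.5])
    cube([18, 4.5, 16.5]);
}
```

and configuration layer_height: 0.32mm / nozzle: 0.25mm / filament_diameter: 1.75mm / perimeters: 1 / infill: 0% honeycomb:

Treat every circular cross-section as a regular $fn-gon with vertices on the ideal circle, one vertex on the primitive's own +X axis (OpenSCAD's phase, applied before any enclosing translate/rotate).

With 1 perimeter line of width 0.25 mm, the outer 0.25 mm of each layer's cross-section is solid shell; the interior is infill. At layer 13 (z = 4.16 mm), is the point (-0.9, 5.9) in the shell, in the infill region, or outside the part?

infill

At z = 4.16 mm: the cone: at t=0.378 of its height the radius interpolates to r₁+(r₂−r₁)t = 9.865, giving a regular 16-gon of that circumradius; the cube at (15, -3.5) is absent (z outside [4.5, 21]); Taking the union: only the cone is present, so the union is just that shape — 1 connected region. Overall, the cross-section is a single solid region. The nearest boundary edge runs (0.00, 9.87)→(-3.78, 9.11); distance from the point to it = 3.71 mm. The point is inside the cross-section and 3.71 mm from the nearest boundary — more than the 0.25 mm shell width (1 × 0.25), so it's in the infill interior.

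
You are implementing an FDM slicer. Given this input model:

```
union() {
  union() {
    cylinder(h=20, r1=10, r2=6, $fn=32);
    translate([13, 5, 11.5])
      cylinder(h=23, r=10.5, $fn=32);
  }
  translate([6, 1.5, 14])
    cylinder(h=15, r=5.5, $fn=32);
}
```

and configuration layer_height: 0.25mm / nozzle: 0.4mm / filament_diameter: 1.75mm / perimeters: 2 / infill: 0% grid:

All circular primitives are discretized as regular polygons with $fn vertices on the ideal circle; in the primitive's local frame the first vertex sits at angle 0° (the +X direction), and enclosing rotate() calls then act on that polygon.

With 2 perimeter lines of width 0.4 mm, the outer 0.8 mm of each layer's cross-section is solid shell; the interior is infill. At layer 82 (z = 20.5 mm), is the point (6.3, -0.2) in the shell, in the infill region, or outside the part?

At z = 20.5 mm: the cone is absent (z outside [0, 20]); the r=10.5 cylinder at (13, 5) gives a regular 32-gon of circumradius 10.5 (constant along its height); Combining (union): only the r=10.5 cylinder at (13, 5) is present, so the union is just that shape — 1 connected region; the r=5.5 cylinder at (6, 1.5) gives a regular 32-gon of circumradius 5.5 (constant along its height); Combining (union): the regions partially overlap (shared area 70.59 mm²), so overlapping operands fuse into one piece — 1 connected region. Overall, the cross-section is a single solid region. The nearest boundary edge runs (7.07, -3.89)→(6.00, -4.00); distance from the point to it = 3.75 mm. The point is inside the cross-section and 3.75 mm from the nearest boundary — more than the 0.8 mm shell width (2 × 0.4), so it's in the infill interior.

infill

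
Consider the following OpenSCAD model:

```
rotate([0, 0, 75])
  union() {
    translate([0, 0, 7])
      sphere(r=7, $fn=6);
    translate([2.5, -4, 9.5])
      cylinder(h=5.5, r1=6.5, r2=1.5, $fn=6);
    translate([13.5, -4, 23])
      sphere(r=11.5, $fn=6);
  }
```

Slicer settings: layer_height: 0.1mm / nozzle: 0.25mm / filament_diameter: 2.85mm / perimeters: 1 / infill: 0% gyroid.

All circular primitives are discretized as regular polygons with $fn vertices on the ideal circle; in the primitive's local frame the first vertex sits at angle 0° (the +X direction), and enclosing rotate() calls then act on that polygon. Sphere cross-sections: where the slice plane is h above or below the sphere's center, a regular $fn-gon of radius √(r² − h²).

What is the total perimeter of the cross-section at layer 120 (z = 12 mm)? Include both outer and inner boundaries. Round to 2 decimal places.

57.60 mm

At z = 12 mm: the r=7 sphere slices to a regular 6-gon of circumradius 4.899 (√(r²−h²) with h=5 from center) (perimeter = 2·6·4.899·sin(180°/6) = 29.39 mm); the cone at (2.5, -4): at t=0.455 of its height the radius interpolates to r₁+(r₂−r₁)t = 4.227, giving a regular 6-gon of that circumradius (perimeter = 2·6·4.227·sin(180°/6) = 25.36 mm); the r=11.5 sphere at (13.5, -4) contributes a regular 6-gon of circumradius √(11.5²−11²) = 3.354 (perimeter = 2·6·3.354·sin(180°/6) = 20.12 mm); Taking the union: the regions partially overlap (shared area 16.81 mm²), so the edge portions inside another operand are dropped and the merged outline is re-measured after clipping — boundary = 57.60 mm; (whole slice rotated 75° about Z — lengths, areas and connectivity unchanged). Overall, the cross-section has 2 separate islands. Total boundary length (outer) = 57.60 mm.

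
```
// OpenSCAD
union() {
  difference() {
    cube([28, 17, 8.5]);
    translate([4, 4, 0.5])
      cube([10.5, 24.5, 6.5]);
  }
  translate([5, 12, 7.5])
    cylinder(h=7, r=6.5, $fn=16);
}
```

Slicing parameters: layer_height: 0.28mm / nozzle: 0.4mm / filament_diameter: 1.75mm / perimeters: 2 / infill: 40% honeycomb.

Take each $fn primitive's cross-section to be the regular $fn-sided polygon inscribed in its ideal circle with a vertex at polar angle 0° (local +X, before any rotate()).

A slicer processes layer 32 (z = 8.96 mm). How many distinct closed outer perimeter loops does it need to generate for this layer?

1

At z = 8.96 mm: the cube is not intersected at this z (z outside [0, 8.5]); the cube at (4, 4) is absent (z outside [0.5, 7]); Subtracting the remaining from the first: the first operand is absent here, so nothing remains; the cylinder at (5, 12): section is a regular 16-gon, circumradius r=6.5; Combining (union): only the r=6.5 cylinder at (5, 12) is present, so the union is just that shape — 1 connected region. The result has 1 disconnected region.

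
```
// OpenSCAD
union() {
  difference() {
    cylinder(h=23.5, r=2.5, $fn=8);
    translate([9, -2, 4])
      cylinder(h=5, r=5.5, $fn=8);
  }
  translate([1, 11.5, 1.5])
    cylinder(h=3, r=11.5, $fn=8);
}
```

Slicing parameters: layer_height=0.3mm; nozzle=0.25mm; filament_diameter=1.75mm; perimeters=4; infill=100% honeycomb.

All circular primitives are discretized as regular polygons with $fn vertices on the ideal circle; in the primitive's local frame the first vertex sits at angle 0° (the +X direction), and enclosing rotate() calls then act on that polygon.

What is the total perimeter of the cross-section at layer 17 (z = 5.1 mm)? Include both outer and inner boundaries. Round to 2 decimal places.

At z = 5.1 mm: the cylinder: section is a regular 8-gon, circumradius r=2.5 (perimeter = 2·8·2.500·sin(180°/8) = 15.31 mm); the cylinder at (9, -2): section is a regular 8-gon, circumradius r=5.5 (perimeter = 2·8·5.500·sin(180°/8) = 33.68 mm); After the difference (first − rest): starting from the r=2.5 cylinder, the r=5.5 cylinder at (9, -2) misses the remaining region (no effect) — boundary = 15.31 mm; the cylinder at (1, 11.5) is absent (z outside [1.5, 4.5]); Combining (union): only the result so far is present, so the union is just that shape — boundary = 15.31 mm. Overall, the cross-section is a single solid region. Total boundary length (outer) = 15.31 mm.

15.31 mm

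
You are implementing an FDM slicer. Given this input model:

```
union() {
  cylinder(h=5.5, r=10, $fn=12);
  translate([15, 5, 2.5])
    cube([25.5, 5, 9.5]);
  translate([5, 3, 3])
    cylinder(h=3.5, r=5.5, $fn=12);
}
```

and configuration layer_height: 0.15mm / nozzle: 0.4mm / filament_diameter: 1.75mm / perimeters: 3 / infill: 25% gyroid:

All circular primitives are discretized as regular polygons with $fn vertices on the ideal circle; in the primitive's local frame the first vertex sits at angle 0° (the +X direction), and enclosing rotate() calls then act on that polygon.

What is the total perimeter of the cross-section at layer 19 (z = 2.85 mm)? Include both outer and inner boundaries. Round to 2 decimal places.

At z = 2.85 mm: the cylinder: section is a regular 12-gon, circumradius r=10 (perimeter = 2·12·10.000·sin(180°/12) = 62.12 mm); the cube at (15, 5) (footprint 25.5×5) is included at this height (perimeter 61.00 mm); the cylinder at (5, 3) is absent (z outside [3, 6.5]); Combining (union): the 2 present regions are separate (no shared area or edge), so areas and boundary lengths simply add and each stays a separate island — boundary = 123.12 mm. Overall, the cross-section has 2 separate islands. Total boundary length (outer) = 123.12 mm.

123.12 mm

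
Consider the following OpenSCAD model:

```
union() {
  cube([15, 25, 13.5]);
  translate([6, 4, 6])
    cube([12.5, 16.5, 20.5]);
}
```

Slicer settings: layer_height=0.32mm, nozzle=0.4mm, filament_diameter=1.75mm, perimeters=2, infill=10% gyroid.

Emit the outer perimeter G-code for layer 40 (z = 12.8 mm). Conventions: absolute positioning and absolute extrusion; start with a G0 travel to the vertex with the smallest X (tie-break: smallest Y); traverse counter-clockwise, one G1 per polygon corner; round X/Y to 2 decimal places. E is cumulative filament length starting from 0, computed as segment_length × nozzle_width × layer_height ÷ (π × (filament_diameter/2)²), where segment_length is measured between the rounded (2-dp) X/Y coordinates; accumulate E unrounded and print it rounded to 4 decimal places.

At z = 12.8 mm: the 15×25 cube contributes its full rectangle; the 12.5×16.5 cube at (6, 4) contributes its full rectangle; Merging all regions: the regions partially overlap (shared area 148.50 mm²), so overlapping operands fuse into one piece — 1 connected region. The outline is a single polygon with 8 vertices. Extrusion per mm of travel: 0.4 × 0.32 / (π × 0.875²) = 0.053216. Accumulating E over each segment gives final E = 4.6298.

G0 X0.00 Y0.00 Z12.80
G1 X15.00 Y0.00 E0.7982
G1 X15.00 Y4.00 E1.0111
G1 X18.50 Y4.00 E1.1974
G1 X18.50 Y20.50 E2.0754
G1 X15.00 Y20.50 E2.2617
G1 X15.00 Y25.00 E2.5012
G1 X0.00 Y25.00 E3.2994
G1 X0.00 Y0.00 E4.6298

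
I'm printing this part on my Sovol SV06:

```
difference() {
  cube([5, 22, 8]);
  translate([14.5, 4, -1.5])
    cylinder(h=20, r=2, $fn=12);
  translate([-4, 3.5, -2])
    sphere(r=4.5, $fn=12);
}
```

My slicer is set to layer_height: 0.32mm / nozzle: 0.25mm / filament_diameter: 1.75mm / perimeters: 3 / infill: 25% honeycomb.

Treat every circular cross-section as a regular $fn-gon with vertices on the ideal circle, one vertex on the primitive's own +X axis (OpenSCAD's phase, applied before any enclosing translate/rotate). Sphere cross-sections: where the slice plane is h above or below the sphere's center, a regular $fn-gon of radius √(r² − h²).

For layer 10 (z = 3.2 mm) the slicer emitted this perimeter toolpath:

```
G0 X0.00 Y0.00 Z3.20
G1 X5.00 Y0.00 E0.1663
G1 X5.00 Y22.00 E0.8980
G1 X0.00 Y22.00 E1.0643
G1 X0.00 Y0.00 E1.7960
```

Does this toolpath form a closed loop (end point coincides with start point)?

Start point (G0): (0.00, 0.00). End point (last G1): the path returns to the start — closed.

yes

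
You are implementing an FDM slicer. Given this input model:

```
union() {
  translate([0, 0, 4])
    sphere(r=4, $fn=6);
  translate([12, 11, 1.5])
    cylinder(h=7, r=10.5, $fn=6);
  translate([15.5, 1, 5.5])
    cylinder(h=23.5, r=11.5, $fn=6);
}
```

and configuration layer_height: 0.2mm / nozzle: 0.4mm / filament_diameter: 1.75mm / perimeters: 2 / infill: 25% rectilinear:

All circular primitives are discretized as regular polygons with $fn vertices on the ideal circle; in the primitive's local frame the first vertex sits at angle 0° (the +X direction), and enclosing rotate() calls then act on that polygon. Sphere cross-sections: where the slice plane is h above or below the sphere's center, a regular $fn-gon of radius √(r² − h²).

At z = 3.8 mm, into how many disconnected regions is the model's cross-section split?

At z = 3.8 mm: the sphere: section is a regular 6-gon, circumradius = √(r²−h²) = √(4²−0.2²) = 3.995; the r=10.5 cylinder at (12, 11) gives a regular 6-gon of circumradius 10.5 (constant along its height); the cylinder at (15.5, 1) is not intersected at this z (z outside [5.5, 29]); Taking the union: the 2 present regions are separate (no shared area or edge), so areas and boundary lengths simply add and each stays a separate island — 2 connected regions. The result has 2 disconnected regions.

2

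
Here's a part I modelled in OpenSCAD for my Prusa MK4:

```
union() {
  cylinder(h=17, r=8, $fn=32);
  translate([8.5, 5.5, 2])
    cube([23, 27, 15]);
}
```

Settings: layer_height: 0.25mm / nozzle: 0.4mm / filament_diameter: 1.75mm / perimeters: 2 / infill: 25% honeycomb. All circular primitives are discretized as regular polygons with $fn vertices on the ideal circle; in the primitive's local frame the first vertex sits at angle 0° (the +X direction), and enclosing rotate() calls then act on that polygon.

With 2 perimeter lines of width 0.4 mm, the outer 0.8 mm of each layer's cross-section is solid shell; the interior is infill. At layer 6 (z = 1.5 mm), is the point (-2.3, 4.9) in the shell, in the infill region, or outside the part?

At z = 1.5 mm: the r=8 cylinder contributes a regular 32-gon of circumradius 8; the cube at (8.5, 5.5) does not reach this height (z outside [2, 17]); Taking the union: only the r=8 cylinder is present, so the union is just that shape — 1 connected region. Overall, the cross-section is a single solid region. The nearest boundary edge runs (-3.06, 7.39)→(-4.44, 6.65); distance from the point to it = 2.56 mm. The point is inside the cross-section and 2.56 mm from the nearest boundary — more than the 0.8 mm shell width (2 × 0.4), so it's in the infill interior.

infill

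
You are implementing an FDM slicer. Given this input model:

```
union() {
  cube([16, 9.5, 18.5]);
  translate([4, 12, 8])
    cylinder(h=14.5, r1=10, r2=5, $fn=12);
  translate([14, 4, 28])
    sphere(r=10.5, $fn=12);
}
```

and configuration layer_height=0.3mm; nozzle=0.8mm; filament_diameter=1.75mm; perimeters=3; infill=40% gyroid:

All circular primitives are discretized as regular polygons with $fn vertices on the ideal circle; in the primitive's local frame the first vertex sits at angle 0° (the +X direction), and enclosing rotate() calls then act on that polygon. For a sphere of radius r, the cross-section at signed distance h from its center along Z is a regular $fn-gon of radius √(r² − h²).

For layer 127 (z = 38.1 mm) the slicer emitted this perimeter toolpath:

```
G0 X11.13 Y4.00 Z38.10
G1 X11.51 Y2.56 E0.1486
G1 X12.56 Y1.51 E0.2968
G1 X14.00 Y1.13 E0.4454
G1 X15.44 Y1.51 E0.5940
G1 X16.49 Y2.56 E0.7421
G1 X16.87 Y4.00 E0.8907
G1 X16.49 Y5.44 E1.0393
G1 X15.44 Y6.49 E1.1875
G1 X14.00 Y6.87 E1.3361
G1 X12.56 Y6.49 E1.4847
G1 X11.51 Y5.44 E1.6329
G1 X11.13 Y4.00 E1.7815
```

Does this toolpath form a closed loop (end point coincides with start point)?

Start point (G0): (11.13, 4.00). End point (last G1): the path returns to the start — closed.

yes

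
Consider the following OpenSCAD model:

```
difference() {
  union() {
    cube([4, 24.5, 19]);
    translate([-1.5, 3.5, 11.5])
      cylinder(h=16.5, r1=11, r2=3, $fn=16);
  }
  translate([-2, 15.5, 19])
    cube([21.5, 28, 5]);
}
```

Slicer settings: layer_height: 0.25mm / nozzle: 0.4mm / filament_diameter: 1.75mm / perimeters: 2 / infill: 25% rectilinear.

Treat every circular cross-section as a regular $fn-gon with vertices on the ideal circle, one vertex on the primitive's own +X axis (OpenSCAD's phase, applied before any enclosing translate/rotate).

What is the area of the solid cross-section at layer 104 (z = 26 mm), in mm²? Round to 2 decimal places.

At z = 26 mm: the cube is not intersected at this z (z outside [0, 19]); the cone at (-1.5, 3.5) (r1=11→r2=3) has section circumradius 3.970 here — a regular 16-gon (area = (16/2)·3.970²·sin(360°/16) = 48.24 mm²); Taking the union: only the cone at (-1.5, 3.5) is present, so the union is just that shape — area = 48.24 mm²; the cube at (-2, 15.5) is not intersected at this z (z outside [19, 24]); Subtracting the remaining from the first: none of the subtracted shapes is present at this height, so that combined region is unchanged — area = 48.24 mm². Overall, the cross-section is a single solid region. Net area = 48.24 mm².

48.24 mm²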